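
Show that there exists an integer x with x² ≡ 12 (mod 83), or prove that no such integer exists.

x = 26

x = 26 works: 26² = 676, and 676 − 12 = 664 = 8·83.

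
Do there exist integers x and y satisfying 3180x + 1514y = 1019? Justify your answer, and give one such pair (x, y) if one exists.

Both 3180 and 1514 are divisible by gcd(3180, 1514) = 2, hence so is any combination 3180x + 1514y.
However 1019 leaves remainder 1 on division by 2.
Hence no integers x, y satisfy the equation.

No such integers exist.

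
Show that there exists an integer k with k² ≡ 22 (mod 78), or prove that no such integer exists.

k = 68

Take k = 68. Then 68² = 4624 = 59·78 + 22, so 68² ≡ 22 (mod 78).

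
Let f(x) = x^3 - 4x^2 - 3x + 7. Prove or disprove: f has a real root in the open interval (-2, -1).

f(-2) = -11 and f(-1) = 5, which have opposite signs.
Since f is a polynomial it is continuous on [-2, -1].
By the Intermediate Value Theorem f must vanish at some point of (-2, -1).

Such a root exists.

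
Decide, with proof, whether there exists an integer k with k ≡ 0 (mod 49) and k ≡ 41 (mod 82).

k = 2009

The moduli 49 and 82 are coprime, so by the Chinese Remainder Theorem a unique solution modulo 4018 exists.
Write k = 0 + 49t and require 0 + 49t ≡ 41 (mod 82), i.e. 49t ≡ 41 (mod 82).
Invert 49 mod 82 by the Euclidean algorithm: 82 = 1·49 + 33, 49 = 1·33 + 16, 33 = 2·16 + 1, 16 = 16·1 + 0; back-substituting, 1 = 33 − 2·16 = 33 − 2·(49 − 1·33) = −2·49 + 3·33 = −2·49 + 3·(82 − 1·49) = 3·82 − 5·49. Hence 49·(-5) ≡ 1, so 49⁻¹ ≡ -5 ≡ 77 (mod 82).
Multiplying by 77: t ≡ 77·41 = 3157 ≡ 41 (mod 82).
Taking t = 41 gives k = 0 + 49·41 = 2009.
Indeed 2009 ≡ 0 (mod 49) and 2009 ≡ 41 (mod 82).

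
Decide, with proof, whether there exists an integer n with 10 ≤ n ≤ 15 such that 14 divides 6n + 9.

For n = 10, 11, …, 15 the values of 6n + 9 modulo 14 are 13, 5, 11, 3, 9, 1 respectively.
The residue 0 does not occur, so no n in [10, 15] makes 6n + 9 a multiple of 14.

No, no such integer n in that range exists.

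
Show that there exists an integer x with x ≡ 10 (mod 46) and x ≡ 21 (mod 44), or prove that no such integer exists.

There is no such integer.

gcd(46, 44) = 2. If x ≡ 10 (mod 46) and x ≡ 21 (mod 44), then x ≡ 10 (mod 2) and x ≡ 21 (mod 2).
These are incompatible: 10 − 21 = -11 is not divisible by 2.
Hence the system has no solution.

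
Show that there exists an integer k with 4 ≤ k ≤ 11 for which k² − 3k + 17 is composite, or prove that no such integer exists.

k = 4

At k = 4: 4² − 3·4 + 17 = 21 = 3·7, which is composite.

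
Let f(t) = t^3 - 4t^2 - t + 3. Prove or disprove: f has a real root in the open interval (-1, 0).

f(-1) = -1 and f(0) = 3, which have opposite signs.
f is continuous everywhere (it is a polynomial), in particular on [-1, 0].
By the Intermediate Value Theorem f must vanish at some point of (-1, 0).

Such a root exists.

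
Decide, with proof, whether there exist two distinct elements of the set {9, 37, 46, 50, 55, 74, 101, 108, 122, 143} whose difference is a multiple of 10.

There is no such pair.

Reduce each element modulo 10: 9↦9, 37↦7, 46↦6, 50↦0, 55↦5, 74↦4, 101↦1, 108↦8, 122↦2, 143↦3.
These 10 residues are pairwise different, hence no difference of two elements is divisible by 10.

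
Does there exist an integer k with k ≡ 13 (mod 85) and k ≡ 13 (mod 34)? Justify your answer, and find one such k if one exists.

k = 13

Here gcd(85, 34) = 17, and both 13 and 13 leave remainder 13 mod 17, so the system is consistent.
In fact k = 13 itself already satisfies 13 mod 34 = 13.
Verify: 13 = 0·85 + 13 and 13 = 0·34 + 13. ✓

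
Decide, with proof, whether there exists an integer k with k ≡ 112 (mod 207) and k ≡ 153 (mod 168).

There is no such integer.

Both moduli are multiples of 3 = gcd(207, 168), so any solution would satisfy k ≡ 112 and k ≡ 153 modulo 3 simultaneously.
These are incompatible: 112 − 153 = -41 is not divisible by 3.
Hence the system has no solution.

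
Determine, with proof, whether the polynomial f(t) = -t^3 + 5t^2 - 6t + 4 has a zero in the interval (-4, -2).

f has no root in that interval.

The endpoint values f(-4) = 172 and f(-2) = 44 are both positive. Claim: f(t) > 0 for every t in (-4, -2).
Shift to the endpoint -2: with t = -2 − u (0 < u < 2), one computes f(-2 − u) = u^3 + 11u^2 + 38u + 44.
All 4 nonzero coefficients of this polynomial in u are positive; hence for u > 0 the value is a sum of positive terms (the constant 44 among them).
So f is strictly positive on (-4, -2); no root exists in the interval.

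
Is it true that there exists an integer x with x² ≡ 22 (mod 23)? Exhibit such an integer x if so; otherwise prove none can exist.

23 is prime, so by Euler's criterion 22 is a square mod 23 iff 22^((23−1)/2) = 22^11 ≡ 1 (mod 23).
Squaring successively (mod 23): 22^2 = 484 ≡ 1; 22^4 ≡ 1² = 1 ≡ 1; 22^8 ≡ 1² = 1 ≡ 1.
Since 11 = 8 + 2 + 1, 22^11 ≡ 1 · 1 · 22; multiplying out mod 23: 1·1 = 1 ≡ 1, then 1·22 = 22 ≡ 22. Thus 22^11 ≡ 22 ≡ −1 (mod 23).
By Euler's criterion 22 is a quadratic non-residue mod 23: no x satisfies x² ≡ 22 (mod 23).

There is no such integer.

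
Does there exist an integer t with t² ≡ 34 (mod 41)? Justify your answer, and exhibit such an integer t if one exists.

No such integer exists.

Apply Euler's criterion with the prime 41: 34 is a quadratic residue iff 34^20 ≡ 1 (mod 41), and a non-residue iff it is ≡ −1.
Repeated squaring mod 41: 34^2 = 1156 ≡ 8; 34^4 ≡ 8² = 64 ≡ 23; 34^8 ≡ 23² = 529 ≡ 37; 34^16 ≡ 37² = 1369 ≡ 16.
Since 20 = 16 + 4, 34^20 ≡ 16 · 23; multiplying out mod 41: 16·23 = 368 ≡ 40. Thus 34^20 ≡ 40 ≡ −1 (mod 41).
The value −1 means 34 is a non-residue modulo 41, so t² ≡ 34 (mod 41) is impossible.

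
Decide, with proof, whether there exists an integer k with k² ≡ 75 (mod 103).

No, no such integer exists.

Apply Euler's criterion with the prime 103: 75 is a quadratic residue iff 75^51 ≡ 1 (mod 103), and a non-residue iff it is ≡ −1.
Repeated squaring mod 103: 75^2 = 5625 ≡ 63; 75^4 ≡ 63² = 3969 ≡ 55; 75^8 ≡ 55² = 3025 ≡ 38; 75^16 ≡ 38² = 1444 ≡ 2; 75^32 ≡ 2² = 4 ≡ 4.
Since 51 = 32 + 16 + 2 + 1, 75^51 ≡ 4 · 2 · 63 · 75; multiplying out mod 103: 4·2 = 8 ≡ 8, then 8·63 = 504 ≡ 92, then 92·75 = 6900 ≡ 102. Thus 75^51 ≡ 102 ≡ −1 (mod 103).
By Euler's criterion 75 is a quadratic non-residue mod 103: no k satisfies k² ≡ 75 (mod 103).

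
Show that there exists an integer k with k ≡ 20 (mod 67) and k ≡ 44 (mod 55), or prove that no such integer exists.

k = 154

The moduli 67 and 55 are coprime, so by the Chinese Remainder Theorem a unique solution modulo 3685 exists.
Any solution of the first congruence is k = 20 + 67t; substituting into the second, 67t ≡ 44 − 20 ≡ 24 (mod 55).
67 ≡ 12 (mod 55), so this reads 12t ≡ 24 (mod 55). Invert 12 mod 55 by the Euclidean algorithm: 55 = 4·12 + 7, 12 = 1·7 + 5, 7 = 1·5 + 2, 5 = 2·2 + 1, 2 = 2·1 + 0; back-substituting, 1 = 5 − 2·2 = 5 − 2·(7 − 1·5) = −2·7 + 3·5 = −2·7 + 3·(12 − 1·7) = 3·12 − 5·7 = 3·12 − 5·(55 − 4·12) = −5·55 + 23·12. Hence 12·23 ≡ 1, so 12⁻¹ ≡ 23 (mod 55).
Multiplying by 23: t ≡ 23·24 = 552 ≡ 2 (mod 55).
Taking t = 2 gives k = 20 + 67·2 = 154.
Verify: 154 = 2·67 + 20 and 154 = 2·55 + 44. ✓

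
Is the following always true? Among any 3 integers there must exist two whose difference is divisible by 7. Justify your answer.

Consider the 3 integers 21, 22, 23. They lie in distinct residue classes modulo 7, since 3 ≤ 7.
Any two of them differ by at most 2 < 7 and by at least 1, so no difference is a multiple of 7.

No, the set {21, 22, 23} is a counterexample.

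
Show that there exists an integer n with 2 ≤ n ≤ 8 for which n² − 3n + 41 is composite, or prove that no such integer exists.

n = 8

At n = 8: 8² − 3·8 + 41 = 81 = 3·27, which is composite.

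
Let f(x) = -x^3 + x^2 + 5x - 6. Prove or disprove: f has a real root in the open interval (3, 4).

f(3) = -9 and f(4) = -34, both negative, so a sign-change argument is unavailable; we show f keeps this sign on the whole interval.
Substitute x = 3 + u, where 0 < u < 1 on the interval. Expanding, f(3 + u) = -u^3 - 8u^2 - 16u - 9.
The nonzero coefficients here are all negative, so for u > 0 every term is negative (or zero), and the constant term -9 is strictly negative.
Therefore f(x) < 0 throughout (3, 4), and f has no zero there.

No.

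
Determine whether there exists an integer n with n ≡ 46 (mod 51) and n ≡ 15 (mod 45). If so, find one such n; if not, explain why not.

Both moduli are multiples of 3 = gcd(51, 45), so any solution would satisfy n ≡ 46 and n ≡ 15 modulo 3 simultaneously.
However 46 ≡ 1 and 15 ≡ 0 (mod 3), and 1 ≠ 0.
So no integer satisfies both congruences.

No, no such integer exists.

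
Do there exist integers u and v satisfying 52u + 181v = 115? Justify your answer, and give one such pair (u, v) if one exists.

u = 131, v = -37

52 and 181 are coprime, so 52u + 181v ranges over all of ℤ.
Run the Euclidean algorithm on 181 and 52: 181 = 3·52 + 25, 52 = 2·25 + 2, 25 = 12·2 + 1, 2 = 2·1 + 0.
Working back up the chain: 1 = 25 − 12·2 = 25 − 12·(52 − 2·25) = −12·52 + 25·25 = −12·52 + 25·(181 − 3·52) = 25·181 − 87·52. So 52·(-87) + 181·25 = 1.
Scaling by 115 gives the particular solution (u, v) = (-10005, 2875).
Adding 56·181 to u and subtracting 56·52 from v gives the tidier solution (131, -37).
Check: 52·131 + 181·(-37) = 6812 − 6697 = 115. ✓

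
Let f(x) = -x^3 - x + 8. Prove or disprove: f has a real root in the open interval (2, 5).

f has no root in that interval.

f(2) = -2 and f(5) = -122, both negative.
f'(x) = -3x^2 - 1 has discriminant 0² − 4·(-3)·(-1) = -12 < 0, so f' has no real roots and is negative for every real x.
So f is strictly decreasing; between 2 and 5 its values lie between f(2) = -2 and f(5) = -122, all negative. Therefore f has no root in (2, 5).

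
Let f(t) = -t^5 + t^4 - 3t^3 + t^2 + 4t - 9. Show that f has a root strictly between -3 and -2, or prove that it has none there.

f has no root in that interval.

f(-3) = 393 and f(-2) = 59, both positive, so a sign-change argument is unavailable; we show f keeps this sign on the whole interval.
Shift to the endpoint -2: with t = -2 − u (0 < u < 1), one computes f(-2 − u) = u^5 + 11u^4 + 51u^3 + 123u^2 + 148u + 59.
The nonzero coefficients here are all positive, so for u > 0 every term is positive (or zero), and the constant term 59 is strictly positive.
So f is strictly positive on (-3, -2); no root exists in the interval.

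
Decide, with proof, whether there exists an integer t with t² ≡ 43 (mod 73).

Apply Euler's criterion with the prime 73: 43 is a quadratic residue iff 43^36 ≡ 1 (mod 73), and a non-residue iff it is ≡ −1.
Squaring successively (mod 73): 43^2 = 1849 ≡ 24; 43^4 ≡ 24² = 576 ≡ 65; 43^8 ≡ 65² = 4225 ≡ 64; 43^16 ≡ 64² = 4096 ≡ 8; 43^32 ≡ 8² = 64 ≡ 64.
Since 36 = 32 + 4, 43^36 ≡ 64 · 65; multiplying out mod 73: 64·65 = 4160 ≡ 72. Thus 43^36 ≡ 72 ≡ −1 (mod 73).
The value −1 means 43 is a non-residue modulo 73, so t² ≡ 43 (mod 73) is impossible.

There is no such integer.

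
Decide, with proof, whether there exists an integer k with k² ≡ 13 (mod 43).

k = 23

Take k = 23. Then 23² = 529 = 12·43 + 13, so 23² ≡ 13 (mod 43).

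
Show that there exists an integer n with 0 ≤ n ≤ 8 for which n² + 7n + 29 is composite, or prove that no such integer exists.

No, no such integer n in that range exists.

The values for n = 0, 1, …, 8 are 29, 37, 47, 59, 73, 89, 107, 127, 149, and each of these is prime.
So no value in the range makes the expression composite.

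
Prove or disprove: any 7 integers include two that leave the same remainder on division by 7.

Consider the 7 integers 18, 19, …, 24. They lie in distinct residue classes modulo 7, since 7 ≤ 7.
So no two of them leave the same remainder on division by 7; the claim fails for this set.

No, the set {18, 19, 20, 21, 22, 23, 24} is a counterexample.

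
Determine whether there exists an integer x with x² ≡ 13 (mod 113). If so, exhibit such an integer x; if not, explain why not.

x = 76 works: 76² = 5776, and 5776 − 13 = 5763 = 51·113.

x = 76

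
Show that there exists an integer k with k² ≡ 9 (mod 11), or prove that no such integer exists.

Take k = 8. Then 8² = 64 = 5·11 + 9, so 8² ≡ 9 (mod 11).

k = 8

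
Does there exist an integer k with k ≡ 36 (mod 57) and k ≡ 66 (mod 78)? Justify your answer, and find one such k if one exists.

Here gcd(57, 78) = 3, and both 36 and 66 leave remainder 0 mod 3, so the system is consistent.
List candidates k ≡ 36 (mod 57): 36, 93, 150, 207, 264, 321, 378. Modulo 78 these are 36, 15, 72, 51, 30, 9, 66; 378 gives 66 as required.
Indeed 378 ≡ 36 (mod 57) and 378 ≡ 66 (mod 78).

k = 378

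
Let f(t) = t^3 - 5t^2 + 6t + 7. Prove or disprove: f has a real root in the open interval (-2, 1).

f(-2) = -33 and f(1) = 9, which have opposite signs.
Since f is a polynomial it is continuous on [-2, 1].
By the Intermediate Value Theorem, f takes the value 0 somewhere in the open interval.

Yes, f has a root in the interval.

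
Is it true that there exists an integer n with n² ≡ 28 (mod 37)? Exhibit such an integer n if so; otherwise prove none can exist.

Take n = 19. Then 19² = 361 = 9·37 + 28, so 19² ≡ 28 (mod 37).

n = 19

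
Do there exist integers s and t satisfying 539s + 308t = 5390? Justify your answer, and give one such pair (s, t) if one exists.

Since gcd(539, 308) = 77 and 5390 = 77·70, Bézout's identity guarantees a solution.
Dividing through by 77 reduces the equation to 7s + 4t = 70.
Dividing repeatedly: 7 = 1·4 + 3, 4 = 1·3 + 1, 3 = 3·1 + 0.
Unwinding: 1 = 4 − 1·3 = 4 − (7 − 1·4) = −7 + 2·4, i.e. 7·(-1) + 4·2 = 1.
Multiplying through by 70: s = (-1)·70 = -70, t = 2·70 = 140 is a solution.
Shifting by a multiple of (4, −7) keeps it a solution: s = -70 + 18·4 = 2, t = 140 − 18·7 = 14.
Indeed 539·2 + 308·14 = 1078 + 4312 = 5390.

s = 2, t = 14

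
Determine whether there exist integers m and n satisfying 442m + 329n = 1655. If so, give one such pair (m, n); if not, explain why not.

m = 3, n = 1

442 and 329 are coprime, so 442m + 329n ranges over all of ℤ.
Run the Euclidean algorithm on 442 and 329: 442 = 1·329 + 113, 329 = 2·113 + 103, 113 = 1·103 + 10, 103 = 10·10 + 3, 10 = 3·3 + 1, 3 = 3·1 + 0.
Working back up the chain: 1 = 10 − 3·3 = 10 − 3·(103 − 10·10) = −3·103 + 31·10 = −3·103 + 31·(113 − 1·103) = 31·113 − 34·103 = 31·113 − 34·(329 − 2·113) = −34·329 + 99·113 = −34·329 + 99·(442 − 1·329) = 99·442 − 133·329. So 442·99 + 329·(-133) = 1.
Times 1655: 442·163845 + 329·(-220115) = 1655, so (163845, -220115) solves it.
The general solution is m = 163845 + 329k, n = -220115 − 442k; taking k = -498 gives the smaller pair m = 3, n = 1.
Indeed 442·3 + 329·1 = 1326 + 329 = 1655.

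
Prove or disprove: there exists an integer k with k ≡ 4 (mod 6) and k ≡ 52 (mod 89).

k = 52

gcd(6, 89) = 1, so the Chinese Remainder Theorem guarantees exactly one residue class mod 534 satisfying both.
Write k = 4 + 6t and require 4 + 6t ≡ 52 (mod 89), i.e. 6t ≡ 48 (mod 89).
Since 6·15 = 90 = 1·89 + 1, the inverse of 6 mod 89 is 15.
Therefore t ≡ 15·48 = 720 ≡ 8 (mod 89).
With t = 8: k = 4 + 6·8 = 52.
Verify: 52 = 8·6 + 4 and 52 = 0·89 + 52. ✓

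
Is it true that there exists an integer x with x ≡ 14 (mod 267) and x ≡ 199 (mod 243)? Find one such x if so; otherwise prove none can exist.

No, no such integer exists.

gcd(267, 243) = 3. If x ≡ 14 (mod 267) and x ≡ 199 (mod 243), then x ≡ 14 (mod 3) and x ≡ 199 (mod 3).
However 14 ≡ 2 and 199 ≡ 1 (mod 3), and 2 ≠ 1.
So no integer satisfies both congruences.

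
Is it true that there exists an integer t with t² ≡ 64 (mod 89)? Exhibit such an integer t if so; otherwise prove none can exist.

Take t = 8. Then 8² = 64, and since 0 ≤ 64 < 89 this is already reduced: 8² ≡ 64 (mod 89).

t = 8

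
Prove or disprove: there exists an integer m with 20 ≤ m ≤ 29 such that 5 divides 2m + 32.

For m = 20, 21, 22, 23 the values 72, 74, 76, 78 are not multiples of 5. At m = 24 we get 2·24 + 32 = 80, and 80 = 5·16.

m = 24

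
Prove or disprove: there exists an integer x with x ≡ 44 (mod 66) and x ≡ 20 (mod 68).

x = 836

Here gcd(66, 68) = 2, and both 44 and 20 leave remainder 0 mod 2, so the system is consistent.
Put x = 44 + 66t, so we need 66t ≡ 44 (mod 68), equivalently (divide by 2) 33t ≡ 22 (mod 34).
Note 33·33 = 1089 ≡ 1 (mod 34) (as 1089 − 1 = 32·34), so 33⁻¹ ≡ 33.
Therefore t ≡ 33·22 = 726 ≡ 12 (mod 34).
Then x = 44 + 66·12 = 836.
Check: 836 mod 66 = 44, 836 mod 68 = 20. ✓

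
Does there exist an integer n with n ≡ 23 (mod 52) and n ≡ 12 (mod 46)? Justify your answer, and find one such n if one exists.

gcd(52, 46) = 2. If n ≡ 23 (mod 52) and n ≡ 12 (mod 46), then n ≡ 23 (mod 2) and n ≡ 12 (mod 2).
But 23 mod 2 = 1 while 12 mod 2 = 0, a contradiction.
Hence the system has no solution.

No such integer exists.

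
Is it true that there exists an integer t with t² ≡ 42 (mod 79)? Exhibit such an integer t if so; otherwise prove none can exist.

t = 68 works: 68² = 4624, and 4624 − 42 = 4582 = 58·79.

t = 68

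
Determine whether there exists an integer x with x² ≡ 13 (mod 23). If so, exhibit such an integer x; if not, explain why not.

x = 6 works: 6² = 36, and 36 − 13 = 23 = 1·23.

x = 6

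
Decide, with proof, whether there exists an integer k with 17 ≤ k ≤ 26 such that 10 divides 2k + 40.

k = 20

For k = 17, 18, 19 the values 74, 76, 78 are not multiples of 10. k = 20 works, since 2·20 + 40 = 80 = 8·10.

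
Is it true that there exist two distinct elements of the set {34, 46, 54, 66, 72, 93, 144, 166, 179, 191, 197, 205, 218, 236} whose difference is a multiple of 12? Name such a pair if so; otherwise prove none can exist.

Reduce each element mod 12: 34↦10, 46↦10, 54↦6, 66↦6, 72↦0, 93↦9, 144↦0, 166↦10, 179↦11, 191↦11, 197↦5, 205↦1, 218↦2, 236↦8. The residue 10 repeats (at 34 and 46), and 46 − 34 = 12 = 1·12.

Yes: 34 and 46.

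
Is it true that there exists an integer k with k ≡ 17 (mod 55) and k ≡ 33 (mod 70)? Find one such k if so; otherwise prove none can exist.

Both moduli are multiples of 5 = gcd(55, 70), so any solution would satisfy k ≡ 17 and k ≡ 33 modulo 5 simultaneously.
These are incompatible: 17 − 33 = -16 is not divisible by 5.
So no integer satisfies both congruences.

No such integer exists.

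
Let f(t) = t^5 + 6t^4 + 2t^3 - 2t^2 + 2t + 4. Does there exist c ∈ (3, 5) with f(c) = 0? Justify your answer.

f has no root in that interval.

f(3) = 775 and f(5) = 7089, both positive, so a sign-change argument is unavailable; we show f keeps this sign on the whole interval.
Substitute t = 3 + u, where 0 < u < 2 on the interval. Expanding, f(3 + u) = u^5 + 21u^4 + 164u^3 + 610u^2 + 1097u + 775.
All 6 nonzero coefficients of this polynomial in u are positive; hence for u > 0 the value is a sum of positive terms (the constant 775 among them).
Therefore f(t) > 0 throughout (3, 5), and f has no zero there.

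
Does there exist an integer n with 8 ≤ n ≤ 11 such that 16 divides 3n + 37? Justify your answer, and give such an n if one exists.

n = 9

n = 9 works, since 3·9 + 37 = 64 = 4·16.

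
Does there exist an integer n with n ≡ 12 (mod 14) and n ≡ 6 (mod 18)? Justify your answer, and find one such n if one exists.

n = 96

The moduli are not coprime: gcd(14, 18) = 2. Compatibility requires 2 ∣ (6 − 12) = -6, which holds, so solutions exist.
Step through n = 12, 12 + 14, 12 + 2·14, …: the values 12, 26, 40, 54, 68, 82, 96 reduce mod 18 to 12, 8, 4, 0, 14, 10, 6. The value 96 hits 6.
Check: 96 mod 14 = 12, 96 mod 18 = 6. ✓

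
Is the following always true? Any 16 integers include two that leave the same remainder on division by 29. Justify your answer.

Try 16 consecutive integers, 75, 76, …, 90. Their remainders mod 29 are 17, 18, 19, 20, 21, 22, 23, 24, 25, 26, 27, 28, 0, 1, 2, 3 — pairwise different, as any 16 ≤ 29 consecutive integers have distinct residues.
Hence this collection has no pair with equal remainders mod 29, disproving the claim.

No, the set {75, 76, 77, 78, 79, 80, 81, 82, 83, 84, 85, 86, 87, 88, 89, 90} is a counterexample.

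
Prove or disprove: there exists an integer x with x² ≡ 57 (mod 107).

Take x = 48. Then 48² = 2304 = 21·107 + 57, so 48² ≡ 57 (mod 107).

x = 48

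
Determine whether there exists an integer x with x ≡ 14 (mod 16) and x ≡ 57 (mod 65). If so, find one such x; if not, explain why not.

x = 382

Since 16 and 65 share no common factor, CRT says the pair of congruences has a solution (unique mod 1040).
Any solution of the first congruence is x = 14 + 16t; substituting into the second, 16t ≡ 57 − 14 ≡ 43 (mod 65).
To invert 16 modulo 65: 65 = 4·16 + 1, 16 = 16·1 + 0, and unwinding, 1 = 65 − 4·16. Thus 16⁻¹ ≡ -4 ≡ 61 (mod 65).
Multiplying by 61: t ≡ 61·43 = 2623 ≡ 23 (mod 65).
With t = 23: x = 14 + 16·23 = 382.
Verify: 382 = 23·16 + 14 and 382 = 5·65 + 57. ✓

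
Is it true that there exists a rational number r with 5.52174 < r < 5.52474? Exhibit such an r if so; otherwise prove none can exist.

Multiplying by 21: 21·5.52174 = 115.95654 and 21·5.52474 = 116.01954, so the integer 116 lies strictly between them.
Hence 116/21 is a rational number with 5.52174 < 116/21 < 5.52474.

r = 116/21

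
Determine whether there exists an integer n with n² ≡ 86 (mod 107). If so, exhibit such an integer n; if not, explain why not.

Take n = 73. Then 73² = 5329 = 49·107 + 86, so 73² ≡ 86 (mod 107).

n = 73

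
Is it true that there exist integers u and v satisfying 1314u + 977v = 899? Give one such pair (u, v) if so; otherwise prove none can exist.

Since gcd(1314, 977) = 1, every integer is an integer combination of 1314 and 977.
Euclidean algorithm: 1314 = 1·977 + 337, 977 = 2·337 + 303, 337 = 1·303 + 34, 303 = 8·34 + 31, 34 = 1·31 + 3, 31 = 10·3 + 1, 3 = 3·1 + 0.
Unwinding: 1 = 31 − 10·3 = 31 − 10·(34 − 1·31) = −10·34 + 11·31 = −10·34 + 11·(303 − 8·34) = 11·303 − 98·34 = 11·303 − 98·(337 − 1·303) = −98·337 + 109·303 = −98·337 + 109·(977 − 2·337) = 109·977 − 316·337 = 109·977 − 316·(1314 − 1·977) = −316·1314 + 425·977, i.e. 1314·(-316) + 977·425 = 1.
Times 899: 1314·(-284084) + 977·382075 = 899, so (-284084, 382075) solves it.
The general solution is u = -284084 + 977k, v = 382075 − 1314k; taking k = 291 gives the smaller pair u = 223, v = -299.
Check: 1314·223 + 977·(-299) = 293022 − 292123 = 899. ✓

u = 223, v = -299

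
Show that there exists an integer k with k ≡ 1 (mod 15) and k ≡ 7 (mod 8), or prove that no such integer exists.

The moduli 15 and 8 are coprime, so by the Chinese Remainder Theorem a unique solution modulo 120 exists.
Write k = 1 + 15t and require 1 + 15t ≡ 7 (mod 8), i.e. 15t ≡ 6 (mod 8).
15 ≡ 7 (mod 8), so this reads 7t ≡ 6 (mod 8). Note 7·7 = 49 ≡ 1 (mod 8) (as 49 − 1 = 6·8), so 7⁻¹ ≡ 7.
Multiplying by 7: t ≡ 7·6 = 42 ≡ 2 (mod 8).
With t = 2: k = 1 + 15·2 = 31.
Verify: 31 = 2·15 + 1 and 31 = 3·8 + 7. ✓

k = 31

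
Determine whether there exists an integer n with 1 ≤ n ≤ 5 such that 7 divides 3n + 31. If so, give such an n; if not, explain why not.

The values of 3n + 31 for n = 1, 2, …, 5 are 34, 37, 40, 43, 46; reduced mod 7 these are 6, 2, 5, 1, 4.
Since 0 is absent from this list, 7 ∤ 3n + 31 for every n with 1 ≤ n ≤ 5.

There is no such integer n in that range.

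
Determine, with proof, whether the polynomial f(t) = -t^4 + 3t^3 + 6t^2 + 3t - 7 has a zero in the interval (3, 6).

Yes, f has a root in the interval.

f(3) = 56 and f(6) = -421, which have opposite signs.
As a polynomial, f is continuous on every closed interval.
By the Intermediate Value Theorem f must vanish at some point of (3, 6).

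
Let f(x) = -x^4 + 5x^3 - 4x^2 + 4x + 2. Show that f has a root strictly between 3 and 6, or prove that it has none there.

Such a root exists.

f(3) = 32 and f(6) = -334, which have opposite signs.
Since f is a polynomial it is continuous on [3, 6].
By the Intermediate Value Theorem f must vanish at some point of (3, 6).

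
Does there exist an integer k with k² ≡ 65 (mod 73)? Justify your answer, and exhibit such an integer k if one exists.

k = 24

k = 24 works: 24² = 576, and 576 − 65 = 511 = 7·73.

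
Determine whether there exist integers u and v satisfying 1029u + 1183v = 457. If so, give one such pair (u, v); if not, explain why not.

No, no such integers exist.

gcd(1029, 1183) = 7, so every integer of the form 1029u + 1183v is a multiple of 7.
However 457 leaves remainder 2 on division by 7.
Hence no integers u, v satisfy the equation.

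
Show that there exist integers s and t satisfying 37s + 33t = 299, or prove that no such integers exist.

s = 17, t = -10

37 and 33 are coprime, so 37s + 33t ranges over all of ℤ.
Dividing repeatedly: 37 = 1·33 + 4, 33 = 8·4 + 1, 4 = 4·1 + 0.
Working back up the chain: 1 = 33 − 8·4 = 33 − 8·(37 − 1·33) = −8·37 + 9·33. So 37·(-8) + 33·9 = 1.
Times 299: 37·(-2392) + 33·2691 = 299, so (-2392, 2691) solves it.
Shifting by a multiple of (33, −37) keeps it a solution: s = -2392 + 73·33 = 17, t = 2691 − 73·37 = -10.
Indeed 37·17 + 33·(-10) = 629 − 330 = 299.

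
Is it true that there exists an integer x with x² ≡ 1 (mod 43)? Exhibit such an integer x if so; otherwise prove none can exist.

x = 42

x = 42 works: 42² = 1764, and 1764 − 1 = 1763 = 41·43.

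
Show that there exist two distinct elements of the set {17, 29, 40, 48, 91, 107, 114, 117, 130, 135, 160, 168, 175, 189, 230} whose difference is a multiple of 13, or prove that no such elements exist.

Reduce each element mod 13: 17↦4, 29↦3, 40↦1, 48↦9, 91↦0, 107↦3, 114↦10, 117↦0, 130↦0, 135↦5, 160↦4, 168↦12, 175↦6, 189↦7, 230↦9. The residue 4 repeats (at 17 and 160), and 160 − 17 = 143 = 11·13.

17 and 160 are such a pair.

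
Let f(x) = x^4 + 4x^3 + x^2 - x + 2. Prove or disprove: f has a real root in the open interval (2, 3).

No such root exists.

f(2) = 52 and f(3) = 197, both positive, so a sign-change argument is unavailable; we show f keeps this sign on the whole interval.
Substitute x = 2 + u, where 0 < u < 1 on the interval. Expanding, f(2 + u) = u^4 + 12u^3 + 49u^2 + 83u + 52.
The nonzero coefficients here are all positive, so for u > 0 every term is positive (or zero), and the constant term 52 is strictly positive.
So f is strictly positive on (2, 3); no root exists in the interval.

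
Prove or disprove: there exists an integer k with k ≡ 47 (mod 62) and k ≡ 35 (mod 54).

k = 791

gcd(62, 54) = 2. A simultaneous solution exists iff 47 ≡ 35 (mod 2); here 47 mod 2 = 1 = 35 mod 2, so it does.
Put k = 47 + 62t, so we need 62t ≡ 42 (mod 54), equivalently (divide by 2) 31t ≡ 21 (mod 27).
31 ≡ 4 (mod 27), so this reads 4t ≡ 21 (mod 27). Note 4·7 = 28 ≡ 1 (mod 27) (as 28 − 1 = 1·27), so 4⁻¹ ≡ 7.
Multiplying by 7: t ≡ 7·21 = 147 ≡ 12 (mod 27).
Then k = 47 + 62·12 = 791.
Indeed 791 ≡ 47 (mod 62) and 791 ≡ 35 (mod 54).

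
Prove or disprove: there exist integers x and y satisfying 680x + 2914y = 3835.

gcd(680, 2914) = 2, so every integer of the form 680x + 2914y is a multiple of 2.
But 3835 is not a multiple of 2 (it leaves remainder 1).
Therefore 680x + 2914y = 3835 has no solution in integers.

No such integers exist.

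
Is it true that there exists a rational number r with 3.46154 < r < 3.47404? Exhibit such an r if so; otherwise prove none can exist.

r = 52/15

Look for a denominator N such that an integer falls strictly between N·3.46154 and N·3.47404. N = 15 works: 15·3.46154 = 51.92310 < 52 < 52.11060 = 15·3.47404.
So r = 52/15 works: it is a ratio of integers, and dividing 15·3.46154 < 52 < 15·3.47404 through by 15 gives 3.46154 < 52/15 < 3.47404.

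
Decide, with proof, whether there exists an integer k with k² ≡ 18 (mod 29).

No, no such integer exists.

29 is prime, so by Euler's criterion 18 is a square mod 29 iff 18^((29−1)/2) = 18^14 ≡ 1 (mod 29).
Squaring successively (mod 29): 18^2 = 324 ≡ 5; 18^4 ≡ 5² = 25 ≡ 25; 18^8 ≡ 25² = 625 ≡ 16.
Since 14 = 8 + 4 + 2, 18^14 ≡ 16 · 25 · 5; multiplying out mod 29: 16·25 = 400 ≡ 23, then 23·5 = 115 ≡ 28. Thus 18^14 ≡ 28 ≡ −1 (mod 29).
By Euler's criterion 18 is a quadratic non-residue mod 29: no k satisfies k² ≡ 18 (mod 29).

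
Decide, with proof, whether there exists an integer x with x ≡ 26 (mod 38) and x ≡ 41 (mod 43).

x = 1546

gcd(38, 43) = 1, so the Chinese Remainder Theorem guarantees exactly one residue class mod 1634 satisfying both.
Write x = 26 + 38t and require 26 + 38t ≡ 41 (mod 43), i.e. 38t ≡ 15 (mod 43).
Since 38·17 = 646 = 15·43 + 1, the inverse of 38 mod 43 is 17.
Therefore t ≡ 17·15 = 255 ≡ 40 (mod 43).
Taking t = 40 gives x = 26 + 38·40 = 1546.
Check: 1546 mod 38 = 26, 1546 mod 43 = 41. ✓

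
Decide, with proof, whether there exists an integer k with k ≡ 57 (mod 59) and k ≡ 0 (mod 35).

k = 175

Since 59 and 35 share no common factor, CRT says the pair of congruences has a solution (unique mod 2065).
Any solution of the first congruence is k = 57 + 59t; substituting into the second, 59t ≡ 0 − 57 ≡ 13 (mod 35).
59 ≡ 24 (mod 35), so this reads 24t ≡ 13 (mod 35). To invert 24 modulo 35: 35 = 1·24 + 11, 24 = 2·11 + 2, 11 = 5·2 + 1, 2 = 2·1 + 0, and unwinding, 1 = 11 − 5·2 = 11 − 5·(24 − 2·11) = −5·24 + 11·11 = −5·24 + 11·(35 − 1·24) = 11·35 − 16·24. Thus 24⁻¹ ≡ -16 ≡ 19 (mod 35).
Therefore t ≡ 19·13 = 247 ≡ 2 (mod 35).
Taking t = 2 gives k = 57 + 59·2 = 175.
Verify: 175 = 2·59 + 57 and 175 = 5·35 + 0. ✓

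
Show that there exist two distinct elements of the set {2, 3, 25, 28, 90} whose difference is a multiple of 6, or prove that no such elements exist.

No, no such pair exists.

Residues mod 6: 2↦2, 3↦3, 25↦1, 28↦4, 90↦0.
These 5 residues are pairwise different, hence no difference of two elements is divisible by 6.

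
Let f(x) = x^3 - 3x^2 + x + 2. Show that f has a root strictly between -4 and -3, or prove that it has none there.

No such root exists.

f(-4) = -114 and f(-3) = -55, both negative, so a sign-change argument is unavailable; we show f keeps this sign on the whole interval.
Substitute x = -3 − u, where 0 < u < 1 on the interval. Expanding, f(-3 − u) = -u^3 - 12u^2 - 46u - 55.
All 4 nonzero coefficients of this polynomial in u are negative; hence for u > 0 the value is a sum of negative terms (the constant -55 among them).
Therefore f(x) < 0 throughout (-4, -3), and f has no zero there.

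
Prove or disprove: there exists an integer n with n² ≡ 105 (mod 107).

n = 76

n = 76 works: 76² = 5776, and 5776 − 105 = 5671 = 53·107.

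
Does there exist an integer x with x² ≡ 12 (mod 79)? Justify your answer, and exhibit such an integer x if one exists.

No such integer exists.

Apply Euler's criterion with the prime 79: 12 is a quadratic residue iff 12^39 ≡ 1 (mod 79), and a non-residue iff it is ≡ −1.
Squaring successively (mod 79): 12^2 = 144 ≡ 65; 12^4 ≡ 65² = 4225 ≡ 38; 12^8 ≡ 38² = 1444 ≡ 22; 12^16 ≡ 22² = 484 ≡ 10; 12^32 ≡ 10² = 100 ≡ 21.
Since 39 = 32 + 4 + 2 + 1, 12^39 ≡ 21 · 38 · 65 · 12; multiplying out mod 79: 21·38 = 798 ≡ 8, then 8·65 = 520 ≡ 46, then 46·12 = 552 ≡ 78. Thus 12^39 ≡ 78 ≡ −1 (mod 79).
By Euler's criterion 12 is a quadratic non-residue mod 79: no x satisfies x² ≡ 12 (mod 79).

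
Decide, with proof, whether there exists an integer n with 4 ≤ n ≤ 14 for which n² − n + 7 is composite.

At n = 5: 5² − 5 + 7 = 27 = 3·9, which is composite.

n = 5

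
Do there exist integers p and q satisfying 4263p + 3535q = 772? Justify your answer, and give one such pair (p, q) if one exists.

gcd(4263, 3535) = 7, so every integer of the form 4263p + 3535q is a multiple of 7.
However 772 leaves remainder 2 on division by 7.
Therefore 4263p + 3535q = 772 has no solution in integers.

No such integers exist.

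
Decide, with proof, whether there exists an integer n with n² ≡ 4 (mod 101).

n = 99

n = 99 works: 99² = 9801, and 9801 − 4 = 9797 = 97·101.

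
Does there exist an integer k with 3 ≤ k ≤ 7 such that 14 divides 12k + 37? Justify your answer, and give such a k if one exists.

At k = 3, 12·3 + 37 = 73 ≡ 3 (mod 14), and each step in k adds 12, giving residues 3, 1, 13, 11, 9 for k = 3, 4, …, 7.
The residue 0 does not occur, so no k in [3, 7] makes 12k + 37 a multiple of 14.

No, no such integer k in that range exists.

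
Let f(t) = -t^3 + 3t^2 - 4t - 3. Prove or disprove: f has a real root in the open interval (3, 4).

Evaluate at the endpoints: f(3) = -15, f(4) = -35 — same sign (negative).
The derivative f'(t) = -3t^2 + 6t - 4 is a quadratic with discriminant 6² − 4·(-3)·(-4) = -12 < 0; it never vanishes, so it is always negative (sign of the leading coefficient).
Hence f is strictly decreasing on ℝ, and in particular on [3, 4]. A strictly monotone function with same-sign endpoint values stays negative on the whole interval, so f has no zero in (3, 4).

f has no root in that interval.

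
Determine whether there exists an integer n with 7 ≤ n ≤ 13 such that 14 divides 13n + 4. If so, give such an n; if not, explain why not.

No such integer n in that range exists.

At n = 7, 13·7 + 4 = 95 ≡ 11 (mod 14), and each step in n adds 13, giving residues 11, 10, 9, 8, 7, 6, 5 for n = 7, 8, …, 13.
Since 0 is absent from this list, 14 ∤ 13n + 4 for every n with 7 ≤ n ≤ 13.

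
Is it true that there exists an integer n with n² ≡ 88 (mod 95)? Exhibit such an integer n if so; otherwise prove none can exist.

There is no such integer.

Reduce modulo 5, which divides 95: we would need n² ≡ 3 (mod 5).
Since (5 − n)² ≡ n² (mod 5), it suffices to square n = 0, 1, …, 2: the residues are 0, 1, 4.
So the quadratic residues mod 5 are {0, 1, 4}, and 3 is not among them.
Hence no integer n has n² ≡ 88 (mod 95).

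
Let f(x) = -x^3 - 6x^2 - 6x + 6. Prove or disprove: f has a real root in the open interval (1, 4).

f has no root in that interval.

The endpoint values f(1) = -7 and f(4) = -178 are both negative. Claim: f(x) < 0 for every x in (1, 4).
Substitute x = 1 + u, where 0 < u < 3 on the interval. Expanding, f(1 + u) = -u^3 - 9u^2 - 21u - 7.
All 4 nonzero coefficients of this polynomial in u are negative; hence for u > 0 the value is a sum of negative terms (the constant -7 among them).
Therefore f(x) < 0 throughout (1, 4), and f has no zero there.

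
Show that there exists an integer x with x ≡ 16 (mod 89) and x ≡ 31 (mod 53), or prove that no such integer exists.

The moduli 89 and 53 are coprime, so by the Chinese Remainder Theorem a unique solution modulo 4717 exists.
Write x = 16 + 89t and require 16 + 89t ≡ 31 (mod 53), i.e. 89t ≡ 15 (mod 53).
89 ≡ 36 (mod 53), so this reads 36t ≡ 15 (mod 53). Invert 36 mod 53 by the Euclidean algorithm: 53 = 1·36 + 17, 36 = 2·17 + 2, 17 = 8·2 + 1, 2 = 2·1 + 0; back-substituting, 1 = 17 − 8·2 = 17 − 8·(36 − 2·17) = −8·36 + 17·17 = −8·36 + 17·(53 − 1·36) = 17·53 − 25·36. Hence 36·(-25) ≡ 1, so 36⁻¹ ≡ -25 ≡ 28 (mod 53).
Therefore t ≡ 28·15 = 420 ≡ 49 (mod 53).
Taking t = 49 gives x = 16 + 89·49 = 4377.
Verify: 4377 = 49·89 + 16 and 4377 = 82·53 + 31. ✓

x = 4377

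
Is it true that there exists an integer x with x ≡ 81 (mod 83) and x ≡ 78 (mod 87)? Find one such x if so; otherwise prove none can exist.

Since 83 and 87 share no common factor, CRT says the pair of congruences has a solution (unique mod 7221).
Any solution of the first congruence is x = 81 + 83t; substituting into the second, 83t ≡ 78 − 81 ≡ 84 (mod 87).
Since 83·65 = 5395 = 62·87 + 1, the inverse of 83 mod 87 is 65.
Therefore t ≡ 65·84 = 5460 ≡ 66 (mod 87).
Taking t = 66 gives x = 81 + 83·66 = 5559.
Indeed 5559 ≡ 81 (mod 83) and 5559 ≡ 78 (mod 87).

x = 5559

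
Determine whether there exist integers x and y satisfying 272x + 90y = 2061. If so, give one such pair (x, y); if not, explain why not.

Any value of 272x + 90y is a multiple of gcd(272, 90) = 2.
However 2061 leaves remainder 1 on division by 2.
Therefore 272x + 90y = 2061 has no solution in integers.

No, no such integers exist.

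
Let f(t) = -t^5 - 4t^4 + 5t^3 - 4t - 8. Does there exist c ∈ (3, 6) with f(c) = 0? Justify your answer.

f(3) = -452 and f(6) = -11912, both negative, so a sign-change argument is unavailable; we show f keeps this sign on the whole interval.
Shift to the endpoint 3: with t = 3 + u (0 < u < 3), one computes f(3 + u) = -u^5 - 19u^4 - 133u^3 - 441u^2 - 706u - 452.
All 6 nonzero coefficients of this polynomial in u are negative; hence for u > 0 the value is a sum of negative terms (the constant -452 among them).
Therefore f(t) < 0 throughout (3, 6), and f has no zero there.

No such root exists.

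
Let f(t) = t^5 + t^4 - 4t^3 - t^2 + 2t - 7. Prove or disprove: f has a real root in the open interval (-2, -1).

f(-2) = 1 and f(-1) = -6, which have opposite signs.
As a polynomial, f is continuous on every closed interval.
By the Intermediate Value Theorem f must vanish at some point of (-2, -1).

Yes, f has a root in the interval.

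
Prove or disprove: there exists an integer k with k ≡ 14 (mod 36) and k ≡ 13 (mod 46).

No, no such integer exists.

gcd(36, 46) = 2. If k ≡ 14 (mod 36) and k ≡ 13 (mod 46), then k ≡ 14 (mod 2) and k ≡ 13 (mod 2).
These are incompatible: 14 − 13 = 1 is not divisible by 2.
Therefore no such k exists.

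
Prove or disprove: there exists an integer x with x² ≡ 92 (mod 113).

113 is prime, so by Euler's criterion 92 is a square mod 113 iff 92^((113−1)/2) = 92^56 ≡ 1 (mod 113).
Squaring successively (mod 113): 92^2 = 8464 ≡ 102; 92^4 ≡ 102² = 10404 ≡ 8; 92^8 ≡ 8² = 64 ≡ 64; 92^16 ≡ 64² = 4096 ≡ 28; 92^32 ≡ 28² = 784 ≡ 106.
Since 56 = 32 + 16 + 8, 92^56 ≡ 106 · 28 · 64; multiplying out mod 113: 106·28 = 2968 ≡ 30, then 30·64 = 1920 ≡ 112. Thus 92^56 ≡ 112 ≡ −1 (mod 113).
By Euler's criterion 92 is a quadratic non-residue mod 113: no x satisfies x² ≡ 92 (mod 113).

There is no such integer.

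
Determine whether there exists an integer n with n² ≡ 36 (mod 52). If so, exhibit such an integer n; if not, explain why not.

Take n = 6. Then 6² = 36, and since 0 ≤ 36 < 52 this is already reduced: 6² ≡ 36 (mod 52).

n = 6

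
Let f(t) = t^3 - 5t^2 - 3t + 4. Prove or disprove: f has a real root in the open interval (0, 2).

f(0) = 4 and f(2) = -14, which have opposite signs.
Since f is a polynomial it is continuous on [0, 2].
By the Intermediate Value Theorem f must vanish at some point of (0, 2).

Such a root exists.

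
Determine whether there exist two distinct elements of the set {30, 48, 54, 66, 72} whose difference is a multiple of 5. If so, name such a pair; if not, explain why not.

No such pair exists.

Two integers differ by a multiple of 5 exactly when they have the same residue mod 5. The residues are 30↦0, 48↦3, 54↦4, 66↦1, 72↦2.
These 5 residues are pairwise different, hence no difference of two elements is divisible by 5.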